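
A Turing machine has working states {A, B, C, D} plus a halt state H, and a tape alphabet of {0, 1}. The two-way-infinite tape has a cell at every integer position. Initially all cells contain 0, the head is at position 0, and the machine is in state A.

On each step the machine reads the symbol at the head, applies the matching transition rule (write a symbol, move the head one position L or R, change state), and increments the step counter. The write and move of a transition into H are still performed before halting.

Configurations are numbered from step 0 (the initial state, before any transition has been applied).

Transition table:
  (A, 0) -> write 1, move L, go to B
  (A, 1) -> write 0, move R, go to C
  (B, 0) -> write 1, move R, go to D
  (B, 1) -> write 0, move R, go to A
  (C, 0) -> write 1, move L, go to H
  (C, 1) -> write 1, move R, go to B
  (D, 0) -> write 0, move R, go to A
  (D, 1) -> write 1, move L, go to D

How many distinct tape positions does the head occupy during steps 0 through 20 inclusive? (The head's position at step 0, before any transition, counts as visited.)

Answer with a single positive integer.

Answer: 7

Derivation:
Step 1: in state A at pos 0, read 0 -> (A,0)->write 1,move L,goto B. Now: state=B, head=-1, tape[-2..1]=0010 (head:  ^)
Step 2: in state B at pos -1, read 0 -> (B,0)->write 1,move R,goto D. Now: state=D, head=0, tape[-2..1]=0110 (head:   ^)
Step 3: in state D at pos 0, read 1 -> (D,1)->write 1,move L,goto D. Now: state=D, head=-1, tape[-2..1]=0110 (head:  ^)
Step 4: in state D at pos -1, read 1 -> (D,1)->write 1,move L,goto D. Now: state=D, head=-2, tape[-3..1]=00110 (head:  ^)
Step 5: in state D at pos -2, read 0 -> (D,0)->write 0,move R,goto A. Now: state=A, head=-1, tape[-3..1]=00110 (head:   ^)
Step 6: in state A at pos -1, read 1 -> (A,1)->write 0,move R,goto C. Now: state=C, head=0, tape[-3..1]=00010 (head:    ^)
Step 7: in state C at pos 0, read 1 -> (C,1)->write 1,move R,goto B. Now: state=B, head=1, tape[-3..2]=000100 (head:     ^)
Step 8: in state B at pos 1, read 0 -> (B,0)->write 1,move R,goto D. Now: state=D, head=2, tape[-3..3]=0001100 (head:      ^)
Step 9: in state D at pos 2, read 0 -> (D,0)->write 0,move R,goto A. Now: state=A, head=3, tape[-3..4]=00011000 (head:       ^)
Step 10: in state A at pos 3, read 0 -> (A,0)->write 1,move L,goto B. Now: state=B, head=2, tape[-3..4]=00011010 (head:      ^)
Step 11: in state B at pos 2, read 0 -> (B,0)->write 1,move R,goto D. Now: state=D, head=3, tape[-3..4]=00011110 (head:       ^)
Step 12: in state D at pos 3, read 1 -> (D,1)->write 1,move L,goto D. Now: state=D, head=2, tape[-3..4]=00011110 (head:      ^)
Step 13: in state D at pos 2, read 1 -> (D,1)->write 1,move L,goto D. Now: state=D, head=1, tape[-3..4]=00011110 (head:     ^)
Step 14: in state D at pos 1, read 1 -> (D,1)->write 1,move L,goto D. Now: state=D, head=0, tape[-3..4]=00011110 (head:    ^)
Step 15: in state D at pos 0, read 1 -> (D,1)->write 1,move L,goto D. Now: state=D, head=-1, tape[-3..4]=00011110 (head:   ^)
Step 16: in state D at pos -1, read 0 -> (D,0)->write 0,move R,goto A. Now: state=A, head=0, tape[-3..4]=00011110 (head:    ^)
Step 17: in state A at pos 0, read 1 -> (A,1)->write 0,move R,goto C. Now: state=C, head=1, tape[-3..4]=00001110 (head:     ^)
Step 18: in state C at pos 1, read 1 -> (C,1)->write 1,move R,goto B. Now: state=B, head=2, tape[-3..4]=00001110 (head:      ^)
Step 19: in state B at pos 2, read 1 -> (B,1)->write 0,move R,goto A. Now: state=A, head=3, tape[-3..4]=00001010 (head:       ^)
Step 20: in state A at pos 3, read 1 -> (A,1)->write 0,move R,goto C. Now: state=C, head=4, tape[-3..5]=000010000 (head:        ^)
Head positions at steps 0..20: starting at 0, distinct positions visited = {-2, -1, 0, 1, 2, 3, 4} -> 7 position(s)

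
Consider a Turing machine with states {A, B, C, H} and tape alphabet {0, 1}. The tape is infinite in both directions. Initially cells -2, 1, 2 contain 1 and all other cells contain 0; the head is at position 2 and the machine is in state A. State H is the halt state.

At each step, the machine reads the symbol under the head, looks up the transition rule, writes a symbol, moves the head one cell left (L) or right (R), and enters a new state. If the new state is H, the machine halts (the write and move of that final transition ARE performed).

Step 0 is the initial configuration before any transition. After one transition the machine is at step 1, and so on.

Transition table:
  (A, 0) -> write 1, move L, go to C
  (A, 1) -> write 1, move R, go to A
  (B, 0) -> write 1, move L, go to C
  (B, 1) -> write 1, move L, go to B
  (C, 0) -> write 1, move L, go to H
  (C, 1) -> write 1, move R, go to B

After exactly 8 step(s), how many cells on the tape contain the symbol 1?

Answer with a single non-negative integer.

Step 1: in state A at pos 2, read 1 -> (A,1)->write 1,move R,goto A. Now: state=A, head=3, tape[-3..4]=01001100 (head:       ^)
Step 2: in state A at pos 3, read 0 -> (A,0)->write 1,move L,goto C. Now: state=C, head=2, tape[-3..4]=01001110 (head:      ^)
Step 3: in state C at pos 2, read 1 -> (C,1)->write 1,move R,goto B. Now: state=B, head=3, tape[-3..4]=01001110 (head:       ^)
Step 4: in state B at pos 3, read 1 -> (B,1)->write 1,move L,goto B. Now: state=B, head=2, tape[-3..4]=01001110 (head:      ^)
Step 5: in state B at pos 2, read 1 -> (B,1)->write 1,move L,goto B. Now: state=B, head=1, tape[-3..4]=01001110 (head:     ^)
Step 6: in state B at pos 1, read 1 -> (B,1)->write 1,move L,goto B. Now: state=B, head=0, tape[-3..4]=01001110 (head:    ^)
Step 7: in state B at pos 0, read 0 -> (B,0)->write 1,move L,goto C. Now: state=C, head=-1, tape[-3..4]=01011110 (head:   ^)
Step 8: in state C at pos -1, read 0 -> (C,0)->write 1,move L,goto H. Now: state=H, head=-2, tape[-3..4]=01111110 (head:  ^)
Cells containing 1 after step 8: {-2, -1, 0, 1, 2, 3} -> 6 cell(s)

Answer: 6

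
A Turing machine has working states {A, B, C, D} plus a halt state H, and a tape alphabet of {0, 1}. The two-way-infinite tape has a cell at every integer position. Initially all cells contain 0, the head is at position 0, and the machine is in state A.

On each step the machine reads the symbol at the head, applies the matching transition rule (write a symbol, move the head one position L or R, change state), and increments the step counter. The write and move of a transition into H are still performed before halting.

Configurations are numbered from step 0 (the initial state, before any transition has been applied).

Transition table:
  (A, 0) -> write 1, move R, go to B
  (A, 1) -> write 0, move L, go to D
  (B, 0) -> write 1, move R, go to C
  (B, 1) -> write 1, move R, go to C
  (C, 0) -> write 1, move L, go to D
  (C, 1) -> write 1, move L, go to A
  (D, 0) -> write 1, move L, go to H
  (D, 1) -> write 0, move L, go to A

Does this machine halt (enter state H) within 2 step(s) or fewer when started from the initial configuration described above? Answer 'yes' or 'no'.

Step 1: in state A at pos 0, read 0 -> (A,0)->write 1,move R,goto B. Now: state=B, head=1, tape[-1..2]=0100 (head:   ^)
Step 2: in state B at pos 1, read 0 -> (B,0)->write 1,move R,goto C. Now: state=C, head=2, tape[-1..3]=01100 (head:    ^)
After 2 step(s): state = C (not H) -> not halted within 2 -> no

Answer: no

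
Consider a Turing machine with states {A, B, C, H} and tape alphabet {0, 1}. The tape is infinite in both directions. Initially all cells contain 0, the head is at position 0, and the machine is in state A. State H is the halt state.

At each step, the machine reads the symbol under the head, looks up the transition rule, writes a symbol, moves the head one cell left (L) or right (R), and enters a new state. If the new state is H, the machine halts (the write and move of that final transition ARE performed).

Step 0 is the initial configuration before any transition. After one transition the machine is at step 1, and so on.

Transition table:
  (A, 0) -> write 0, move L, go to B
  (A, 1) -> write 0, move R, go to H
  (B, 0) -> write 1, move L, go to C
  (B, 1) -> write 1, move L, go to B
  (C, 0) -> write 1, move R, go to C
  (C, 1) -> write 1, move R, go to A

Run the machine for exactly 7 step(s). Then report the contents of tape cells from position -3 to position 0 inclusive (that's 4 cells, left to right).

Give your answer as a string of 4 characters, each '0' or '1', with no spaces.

Step 1: in state A at pos 0, read 0 -> (A,0)->write 0,move L,goto B. Now: state=B, head=-1, tape[-2..1]=0000 (head:  ^)
Step 2: in state B at pos -1, read 0 -> (B,0)->write 1,move L,goto C. Now: state=C, head=-2, tape[-3..1]=00100 (head:  ^)
Step 3: in state C at pos -2, read 0 -> (C,0)->write 1,move R,goto C. Now: state=C, head=-1, tape[-3..1]=01100 (head:   ^)
Step 4: in state C at pos -1, read 1 -> (C,1)->write 1,move R,goto A. Now: state=A, head=0, tape[-3..1]=01100 (head:    ^)
Step 5: in state A at pos 0, read 0 -> (A,0)->write 0,move L,goto B. Now: state=B, head=-1, tape[-3..1]=01100 (head:   ^)
Step 6: in state B at pos -1, read 1 -> (B,1)->write 1,move L,goto B. Now: state=B, head=-2, tape[-3..1]=01100 (head:  ^)
Step 7: in state B at pos -2, read 1 -> (B,1)->write 1,move L,goto B. Now: state=B, head=-3, tape[-4..1]=001100 (head:  ^)

Answer: 0110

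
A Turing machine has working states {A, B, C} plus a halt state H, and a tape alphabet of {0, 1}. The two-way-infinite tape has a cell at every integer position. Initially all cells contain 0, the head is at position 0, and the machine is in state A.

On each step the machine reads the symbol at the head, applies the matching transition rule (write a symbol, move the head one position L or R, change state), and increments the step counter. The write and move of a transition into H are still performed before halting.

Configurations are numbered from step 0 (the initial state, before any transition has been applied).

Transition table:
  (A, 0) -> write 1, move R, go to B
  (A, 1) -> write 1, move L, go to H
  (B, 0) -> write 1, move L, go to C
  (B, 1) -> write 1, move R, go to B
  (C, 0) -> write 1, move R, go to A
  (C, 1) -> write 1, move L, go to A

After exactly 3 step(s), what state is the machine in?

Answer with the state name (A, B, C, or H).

Answer: A

Derivation:
Step 1: in state A at pos 0, read 0 -> (A,0)->write 1,move R,goto B. Now: state=B, head=1, tape[-1..2]=0100 (head:   ^)
Step 2: in state B at pos 1, read 0 -> (B,0)->write 1,move L,goto C. Now: state=C, head=0, tape[-1..2]=0110 (head:  ^)
Step 3: in state C at pos 0, read 1 -> (C,1)->write 1,move L,goto A. Now: state=A, head=-1, tape[-2..2]=00110 (head:  ^)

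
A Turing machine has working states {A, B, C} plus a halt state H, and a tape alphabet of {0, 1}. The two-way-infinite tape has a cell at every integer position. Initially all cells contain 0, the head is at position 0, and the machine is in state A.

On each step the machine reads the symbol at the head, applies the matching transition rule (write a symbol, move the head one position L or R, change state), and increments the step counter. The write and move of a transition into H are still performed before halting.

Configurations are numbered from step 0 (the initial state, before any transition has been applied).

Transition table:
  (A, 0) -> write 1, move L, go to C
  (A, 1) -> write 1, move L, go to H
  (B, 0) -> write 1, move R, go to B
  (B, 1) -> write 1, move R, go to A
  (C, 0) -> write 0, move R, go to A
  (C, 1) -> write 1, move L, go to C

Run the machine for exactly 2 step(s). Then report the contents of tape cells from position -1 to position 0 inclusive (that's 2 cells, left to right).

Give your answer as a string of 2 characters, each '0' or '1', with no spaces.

Answer: 01

Derivation:
Step 1: in state A at pos 0, read 0 -> (A,0)->write 1,move L,goto C. Now: state=C, head=-1, tape[-2..1]=0010 (head:  ^)
Step 2: in state C at pos -1, read 0 -> (C,0)->write 0,move R,goto A. Now: state=A, head=0, tape[-2..1]=0010 (head:   ^)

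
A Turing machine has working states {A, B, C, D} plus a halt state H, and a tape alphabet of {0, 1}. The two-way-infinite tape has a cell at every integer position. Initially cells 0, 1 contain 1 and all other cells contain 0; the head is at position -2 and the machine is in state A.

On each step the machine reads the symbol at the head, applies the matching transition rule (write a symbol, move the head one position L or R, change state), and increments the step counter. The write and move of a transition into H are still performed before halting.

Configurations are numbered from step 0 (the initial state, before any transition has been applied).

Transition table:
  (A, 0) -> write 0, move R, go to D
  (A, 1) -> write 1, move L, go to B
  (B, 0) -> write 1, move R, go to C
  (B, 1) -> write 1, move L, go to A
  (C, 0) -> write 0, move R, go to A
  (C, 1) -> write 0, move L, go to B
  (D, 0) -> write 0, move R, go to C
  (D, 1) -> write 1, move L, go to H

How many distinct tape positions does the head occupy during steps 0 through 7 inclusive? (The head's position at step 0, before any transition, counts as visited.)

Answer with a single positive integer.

Answer: 4

Derivation:
Step 1: in state A at pos -2, read 0 -> (A,0)->write 0,move R,goto D. Now: state=D, head=-1, tape[-3..2]=000110 (head:   ^)
Step 2: in state D at pos -1, read 0 -> (D,0)->write 0,move R,goto C. Now: state=C, head=0, tape[-3..2]=000110 (head:    ^)
Step 3: in state C at pos 0, read 1 -> (C,1)->write 0,move L,goto B. Now: state=B, head=-1, tape[-3..2]=000010 (head:   ^)
Step 4: in state B at pos -1, read 0 -> (B,0)->write 1,move R,goto C. Now: state=C, head=0, tape[-3..2]=001010 (head:    ^)
Step 5: in state C at pos 0, read 0 -> (C,0)->write 0,move R,goto A. Now: state=A, head=1, tape[-3..2]=001010 (head:     ^)
Step 6: in state A at pos 1, read 1 -> (A,1)->write 1,move L,goto B. Now: state=B, head=0, tape[-3..2]=001010 (head:    ^)
Step 7: in state B at pos 0, read 0 -> (B,0)->write 1,move R,goto C. Now: state=C, head=1, tape[-3..2]=001110 (head:     ^)
Head positions at steps 0..7: starting at -2, distinct positions visited = {-2, -1, 0, 1} -> 4 position(s)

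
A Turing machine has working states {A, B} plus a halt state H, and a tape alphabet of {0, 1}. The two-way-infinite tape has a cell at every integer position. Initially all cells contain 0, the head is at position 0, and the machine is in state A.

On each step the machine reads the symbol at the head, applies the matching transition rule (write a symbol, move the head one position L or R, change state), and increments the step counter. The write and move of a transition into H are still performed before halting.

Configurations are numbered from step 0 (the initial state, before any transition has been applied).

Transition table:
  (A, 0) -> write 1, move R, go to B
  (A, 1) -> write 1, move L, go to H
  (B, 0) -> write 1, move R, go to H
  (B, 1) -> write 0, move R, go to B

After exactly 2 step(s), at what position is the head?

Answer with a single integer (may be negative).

Step 1: in state A at pos 0, read 0 -> (A,0)->write 1,move R,goto B. Now: state=B, head=1, tape[-1..2]=0100 (head:   ^)
Step 2: in state B at pos 1, read 0 -> (B,0)->write 1,move R,goto H. Now: state=H, head=2, tape[-1..3]=01100 (head:    ^)

Answer: 2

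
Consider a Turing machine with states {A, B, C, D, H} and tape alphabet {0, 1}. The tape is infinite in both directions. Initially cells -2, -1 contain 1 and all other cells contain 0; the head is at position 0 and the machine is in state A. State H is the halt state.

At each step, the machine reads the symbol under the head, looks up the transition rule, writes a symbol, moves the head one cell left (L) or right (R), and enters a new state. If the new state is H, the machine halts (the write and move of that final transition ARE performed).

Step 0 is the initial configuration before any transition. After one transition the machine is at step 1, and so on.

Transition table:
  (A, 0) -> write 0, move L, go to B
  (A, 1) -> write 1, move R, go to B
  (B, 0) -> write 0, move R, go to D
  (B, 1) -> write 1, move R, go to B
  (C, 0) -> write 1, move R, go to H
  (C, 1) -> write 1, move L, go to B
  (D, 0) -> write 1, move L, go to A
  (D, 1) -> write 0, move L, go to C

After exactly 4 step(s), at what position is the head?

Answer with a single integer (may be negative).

Answer: 0

Derivation:
Step 1: in state A at pos 0, read 0 -> (A,0)->write 0,move L,goto B. Now: state=B, head=-1, tape[-3..1]=01100 (head:   ^)
Step 2: in state B at pos -1, read 1 -> (B,1)->write 1,move R,goto B. Now: state=B, head=0, tape[-3..1]=01100 (head:    ^)
Step 3: in state B at pos 0, read 0 -> (B,0)->write 0,move R,goto D. Now: state=D, head=1, tape[-3..2]=011000 (head:     ^)
Step 4: in state D at pos 1, read 0 -> (D,0)->write 1,move L,goto A. Now: state=A, head=0, tape[-3..2]=011010 (head:    ^)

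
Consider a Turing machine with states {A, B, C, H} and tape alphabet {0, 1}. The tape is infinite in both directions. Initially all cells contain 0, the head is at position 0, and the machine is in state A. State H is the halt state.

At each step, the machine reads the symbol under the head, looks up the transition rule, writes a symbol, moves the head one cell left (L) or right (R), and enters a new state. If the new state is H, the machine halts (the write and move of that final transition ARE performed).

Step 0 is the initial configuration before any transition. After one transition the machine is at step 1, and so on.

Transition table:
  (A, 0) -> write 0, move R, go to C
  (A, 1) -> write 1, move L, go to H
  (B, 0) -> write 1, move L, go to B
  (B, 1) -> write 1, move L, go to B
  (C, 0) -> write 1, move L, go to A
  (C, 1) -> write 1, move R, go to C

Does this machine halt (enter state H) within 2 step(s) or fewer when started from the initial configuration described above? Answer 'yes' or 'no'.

Step 1: in state A at pos 0, read 0 -> (A,0)->write 0,move R,goto C. Now: state=C, head=1, tape[-1..2]=0000 (head:   ^)
Step 2: in state C at pos 1, read 0 -> (C,0)->write 1,move L,goto A. Now: state=A, head=0, tape[-1..2]=0010 (head:  ^)
After 2 step(s): state = A (not H) -> not halted within 2 -> no

Answer: no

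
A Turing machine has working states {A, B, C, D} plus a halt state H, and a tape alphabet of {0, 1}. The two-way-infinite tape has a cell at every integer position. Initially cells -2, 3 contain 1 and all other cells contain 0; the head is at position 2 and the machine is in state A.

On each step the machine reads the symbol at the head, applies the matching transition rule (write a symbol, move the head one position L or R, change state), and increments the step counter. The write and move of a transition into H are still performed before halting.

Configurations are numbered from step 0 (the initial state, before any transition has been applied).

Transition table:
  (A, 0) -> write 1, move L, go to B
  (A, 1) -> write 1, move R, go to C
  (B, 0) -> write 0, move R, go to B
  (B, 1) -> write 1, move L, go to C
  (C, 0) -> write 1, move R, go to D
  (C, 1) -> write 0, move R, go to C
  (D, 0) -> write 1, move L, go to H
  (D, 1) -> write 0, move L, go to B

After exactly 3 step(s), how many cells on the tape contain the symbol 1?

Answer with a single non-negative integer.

Step 1: in state A at pos 2, read 0 -> (A,0)->write 1,move L,goto B. Now: state=B, head=1, tape[-3..4]=01000110 (head:     ^)
Step 2: in state B at pos 1, read 0 -> (B,0)->write 0,move R,goto B. Now: state=B, head=2, tape[-3..4]=01000110 (head:      ^)
Step 3: in state B at pos 2, read 1 -> (B,1)->write 1,move L,goto C. Now: state=C, head=1, tape[-3..4]=01000110 (head:     ^)
Cells containing 1 after step 3: {-2, 2, 3} -> 3 cell(s)

Answer: 3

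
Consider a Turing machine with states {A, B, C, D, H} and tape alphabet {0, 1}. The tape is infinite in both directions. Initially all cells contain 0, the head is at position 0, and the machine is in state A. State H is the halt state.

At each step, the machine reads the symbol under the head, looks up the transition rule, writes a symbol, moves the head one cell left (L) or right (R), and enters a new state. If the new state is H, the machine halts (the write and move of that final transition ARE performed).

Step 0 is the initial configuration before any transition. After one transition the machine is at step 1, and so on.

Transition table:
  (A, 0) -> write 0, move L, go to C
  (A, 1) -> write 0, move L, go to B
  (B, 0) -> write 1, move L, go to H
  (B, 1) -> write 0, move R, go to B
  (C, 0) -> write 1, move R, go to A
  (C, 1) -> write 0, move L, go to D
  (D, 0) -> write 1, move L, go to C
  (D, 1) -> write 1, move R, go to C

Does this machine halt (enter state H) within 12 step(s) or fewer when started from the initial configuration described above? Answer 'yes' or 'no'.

Step 1: in state A at pos 0, read 0 -> (A,0)->write 0,move L,goto C. Now: state=C, head=-1, tape[-2..1]=0000 (head:  ^)
Step 2: in state C at pos -1, read 0 -> (C,0)->write 1,move R,goto A. Now: state=A, head=0, tape[-2..1]=0100 (head:   ^)
Step 3: in state A at pos 0, read 0 -> (A,0)->write 0,move L,goto C. Now: state=C, head=-1, tape[-2..1]=0100 (head:  ^)
Step 4: in state C at pos -1, read 1 -> (C,1)->write 0,move L,goto D. Now: state=D, head=-2, tape[-3..1]=00000 (head:  ^)
Step 5: in state D at pos -2, read 0 -> (D,0)->write 1,move L,goto C. Now: state=C, head=-3, tape[-4..1]=001000 (head:  ^)
Step 6: in state C at pos -3, read 0 -> (C,0)->write 1,move R,goto A. Now: state=A, head=-2, tape[-4..1]=011000 (head:   ^)
Step 7: in state A at pos -2, read 1 -> (A,1)->write 0,move L,goto B. Now: state=B, head=-3, tape[-4..1]=010000 (head:  ^)
Step 8: in state B at pos -3, read 1 -> (B,1)->write 0,move R,goto B. Now: state=B, head=-2, tape[-4..1]=000000 (head:   ^)
Step 9: in state B at pos -2, read 0 -> (B,0)->write 1,move L,goto H. Now: state=H, head=-3, tape[-4..1]=001000 (head:  ^)
State H reached at step 9; 9 <= 12 -> yes

Answer: yes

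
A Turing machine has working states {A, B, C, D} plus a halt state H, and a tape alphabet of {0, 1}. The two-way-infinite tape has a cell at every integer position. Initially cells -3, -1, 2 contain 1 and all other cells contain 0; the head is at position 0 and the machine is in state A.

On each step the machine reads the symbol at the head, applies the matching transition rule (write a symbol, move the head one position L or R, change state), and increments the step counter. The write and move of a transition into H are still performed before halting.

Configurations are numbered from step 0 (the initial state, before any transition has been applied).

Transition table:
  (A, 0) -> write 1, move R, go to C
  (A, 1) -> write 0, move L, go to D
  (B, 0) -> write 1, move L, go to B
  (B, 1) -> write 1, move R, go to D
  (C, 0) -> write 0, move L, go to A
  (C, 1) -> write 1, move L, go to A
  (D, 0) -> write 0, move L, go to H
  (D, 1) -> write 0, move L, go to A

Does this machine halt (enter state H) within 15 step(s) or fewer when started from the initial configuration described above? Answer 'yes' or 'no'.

Answer: yes

Derivation:
Step 1: in state A at pos 0, read 0 -> (A,0)->write 1,move R,goto C. Now: state=C, head=1, tape[-4..3]=01011010 (head:      ^)
Step 2: in state C at pos 1, read 0 -> (C,0)->write 0,move L,goto A. Now: state=A, head=0, tape[-4..3]=01011010 (head:     ^)
Step 3: in state A at pos 0, read 1 -> (A,1)->write 0,move L,goto D. Now: state=D, head=-1, tape[-4..3]=01010010 (head:    ^)
Step 4: in state D at pos -1, read 1 -> (D,1)->write 0,move L,goto A. Now: state=A, head=-2, tape[-4..3]=01000010 (head:   ^)
Step 5: in state A at pos -2, read 0 -> (A,0)->write 1,move R,goto C. Now: state=C, head=-1, tape[-4..3]=01100010 (head:    ^)
Step 6: in state C at pos -1, read 0 -> (C,0)->write 0,move L,goto A. Now: state=A, head=-2, tape[-4..3]=01100010 (head:   ^)
Step 7: in state A at pos -2, read 1 -> (A,1)->write 0,move L,goto D. Now: state=D, head=-3, tape[-4..3]=01000010 (head:  ^)
Step 8: in state D at pos -3, read 1 -> (D,1)->write 0,move L,goto A. Now: state=A, head=-4, tape[-5..3]=000000010 (head:  ^)
Step 9: in state A at pos -4, read 0 -> (A,0)->write 1,move R,goto C. Now: state=C, head=-3, tape[-5..3]=010000010 (head:   ^)
Step 10: in state C at pos -3, read 0 -> (C,0)->write 0,move L,goto A. Now: state=A, head=-4, tape[-5..3]=010000010 (head:  ^)
Step 11: in state A at pos -4, read 1 -> (A,1)->write 0,move L,goto D. Now: state=D, head=-5, tape[-6..3]=0000000010 (head:  ^)
Step 12: in state D at pos -5, read 0 -> (D,0)->write 0,move L,goto H. Now: state=H, head=-6, tape[-7..3]=00000000010 (head:  ^)
State H reached at step 12; 12 <= 15 -> yes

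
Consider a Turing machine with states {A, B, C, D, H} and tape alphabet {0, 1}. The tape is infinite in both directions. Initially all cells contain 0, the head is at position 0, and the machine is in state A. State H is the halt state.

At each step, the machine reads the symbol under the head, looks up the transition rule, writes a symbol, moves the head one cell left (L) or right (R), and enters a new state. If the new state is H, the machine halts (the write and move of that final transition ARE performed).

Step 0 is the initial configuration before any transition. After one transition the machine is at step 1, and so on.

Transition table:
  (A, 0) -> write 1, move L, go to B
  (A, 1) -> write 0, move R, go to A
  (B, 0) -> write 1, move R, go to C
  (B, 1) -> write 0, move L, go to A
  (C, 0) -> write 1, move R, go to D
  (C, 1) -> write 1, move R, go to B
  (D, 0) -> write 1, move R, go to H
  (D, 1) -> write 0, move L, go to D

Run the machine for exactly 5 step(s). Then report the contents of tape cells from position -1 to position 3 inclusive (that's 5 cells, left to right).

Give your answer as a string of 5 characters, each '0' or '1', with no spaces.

Answer: 11110

Derivation:
Step 1: in state A at pos 0, read 0 -> (A,0)->write 1,move L,goto B. Now: state=B, head=-1, tape[-2..1]=0010 (head:  ^)
Step 2: in state B at pos -1, read 0 -> (B,0)->write 1,move R,goto C. Now: state=C, head=0, tape[-2..1]=0110 (head:   ^)
Step 3: in state C at pos 0, read 1 -> (C,1)->write 1,move R,goto B. Now: state=B, head=1, tape[-2..2]=01100 (head:    ^)
Step 4: in state B at pos 1, read 0 -> (B,0)->write 1,move R,goto C. Now: state=C, head=2, tape[-2..3]=011100 (head:     ^)
Step 5: in state C at pos 2, read 0 -> (C,0)->write 1,move R,goto D. Now: state=D, head=3, tape[-2..4]=0111100 (head:      ^)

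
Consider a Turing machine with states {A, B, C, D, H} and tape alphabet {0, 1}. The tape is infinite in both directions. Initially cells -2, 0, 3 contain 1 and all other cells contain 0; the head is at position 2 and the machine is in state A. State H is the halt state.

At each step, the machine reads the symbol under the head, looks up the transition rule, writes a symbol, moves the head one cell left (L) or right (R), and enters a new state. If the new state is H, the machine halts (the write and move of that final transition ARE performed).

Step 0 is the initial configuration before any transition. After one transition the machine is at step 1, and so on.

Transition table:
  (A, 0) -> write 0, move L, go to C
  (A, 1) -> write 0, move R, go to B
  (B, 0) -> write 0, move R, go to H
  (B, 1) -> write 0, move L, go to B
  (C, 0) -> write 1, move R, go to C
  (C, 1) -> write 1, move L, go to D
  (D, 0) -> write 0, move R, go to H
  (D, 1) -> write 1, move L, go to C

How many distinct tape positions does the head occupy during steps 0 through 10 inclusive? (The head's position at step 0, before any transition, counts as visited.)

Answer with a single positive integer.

Step 1: in state A at pos 2, read 0 -> (A,0)->write 0,move L,goto C. Now: state=C, head=1, tape[-3..4]=01010010 (head:     ^)
Step 2: in state C at pos 1, read 0 -> (C,0)->write 1,move R,goto C. Now: state=C, head=2, tape[-3..4]=01011010 (head:      ^)
Step 3: in state C at pos 2, read 0 -> (C,0)->write 1,move R,goto C. Now: state=C, head=3, tape[-3..4]=01011110 (head:       ^)
Step 4: in state C at pos 3, read 1 -> (C,1)->write 1,move L,goto D. Now: state=D, head=2, tape[-3..4]=01011110 (head:      ^)
Step 5: in state D at pos 2, read 1 -> (D,1)->write 1,move L,goto C. Now: state=C, head=1, tape[-3..4]=01011110 (head:     ^)
Step 6: in state C at pos 1, read 1 -> (C,1)->write 1,move L,goto D. Now: state=D, head=0, tape[-3..4]=01011110 (head:    ^)
Step 7: in state D at pos 0, read 1 -> (D,1)->write 1,move L,goto C. Now: state=C, head=-1, tape[-3..4]=01011110 (head:   ^)
Step 8: in state C at pos -1, read 0 -> (C,0)->write 1,move R,goto C. Now: state=C, head=0, tape[-3..4]=01111110 (head:    ^)
Step 9: in state C at pos 0, read 1 -> (C,1)->write 1,move L,goto D. Now: state=D, head=-1, tape[-3..4]=01111110 (head:   ^)
Step 10: in state D at pos -1, read 1 -> (D,1)->write 1,move L,goto C. Now: state=C, head=-2, tape[-3..4]=01111110 (head:  ^)
Head positions at steps 0..10: starting at 2, distinct positions visited = {-2, -1, 0, 1, 2, 3} -> 6 position(s)

Answer: 6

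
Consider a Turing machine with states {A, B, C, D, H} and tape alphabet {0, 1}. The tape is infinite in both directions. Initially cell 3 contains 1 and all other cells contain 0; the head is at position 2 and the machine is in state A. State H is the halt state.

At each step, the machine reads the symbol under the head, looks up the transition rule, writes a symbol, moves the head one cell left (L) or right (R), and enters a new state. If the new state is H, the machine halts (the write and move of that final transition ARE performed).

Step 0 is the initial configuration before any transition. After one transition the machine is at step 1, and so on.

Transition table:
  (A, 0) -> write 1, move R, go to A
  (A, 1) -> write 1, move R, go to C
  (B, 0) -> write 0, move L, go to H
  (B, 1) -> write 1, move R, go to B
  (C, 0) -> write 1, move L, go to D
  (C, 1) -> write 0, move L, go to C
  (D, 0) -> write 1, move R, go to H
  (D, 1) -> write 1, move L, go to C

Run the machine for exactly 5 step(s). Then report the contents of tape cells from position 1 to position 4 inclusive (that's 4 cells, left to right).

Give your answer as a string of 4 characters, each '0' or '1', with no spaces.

Step 1: in state A at pos 2, read 0 -> (A,0)->write 1,move R,goto A. Now: state=A, head=3, tape[1..4]=0110 (head:   ^)
Step 2: in state A at pos 3, read 1 -> (A,1)->write 1,move R,goto C. Now: state=C, head=4, tape[1..5]=01100 (head:    ^)
Step 3: in state C at pos 4, read 0 -> (C,0)->write 1,move L,goto D. Now: state=D, head=3, tape[1..5]=01110 (head:   ^)
Step 4: in state D at pos 3, read 1 -> (D,1)->write 1,move L,goto C. Now: state=C, head=2, tape[1..5]=01110 (head:  ^)
Step 5: in state C at pos 2, read 1 -> (C,1)->write 0,move L,goto C. Now: state=C, head=1, tape[0..5]=000110 (head:  ^)

Answer: 0011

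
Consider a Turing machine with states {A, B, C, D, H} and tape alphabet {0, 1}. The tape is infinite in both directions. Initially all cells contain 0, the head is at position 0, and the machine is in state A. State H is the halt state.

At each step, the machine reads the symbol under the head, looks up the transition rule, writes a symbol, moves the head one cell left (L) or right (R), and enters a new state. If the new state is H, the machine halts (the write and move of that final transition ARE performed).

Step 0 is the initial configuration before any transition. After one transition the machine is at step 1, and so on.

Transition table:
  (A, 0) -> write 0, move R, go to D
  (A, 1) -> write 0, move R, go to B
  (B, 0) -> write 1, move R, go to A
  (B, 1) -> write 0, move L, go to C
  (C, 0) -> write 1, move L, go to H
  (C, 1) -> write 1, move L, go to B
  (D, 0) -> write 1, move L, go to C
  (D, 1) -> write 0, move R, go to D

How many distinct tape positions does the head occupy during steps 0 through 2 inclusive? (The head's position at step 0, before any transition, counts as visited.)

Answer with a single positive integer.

Step 1: in state A at pos 0, read 0 -> (A,0)->write 0,move R,goto D. Now: state=D, head=1, tape[-1..2]=0000 (head:   ^)
Step 2: in state D at pos 1, read 0 -> (D,0)->write 1,move L,goto C. Now: state=C, head=0, tape[-1..2]=0010 (head:  ^)
Head positions at steps 0..2: starting at 0, distinct positions visited = {0, 1} -> 2 position(s)

Answer: 2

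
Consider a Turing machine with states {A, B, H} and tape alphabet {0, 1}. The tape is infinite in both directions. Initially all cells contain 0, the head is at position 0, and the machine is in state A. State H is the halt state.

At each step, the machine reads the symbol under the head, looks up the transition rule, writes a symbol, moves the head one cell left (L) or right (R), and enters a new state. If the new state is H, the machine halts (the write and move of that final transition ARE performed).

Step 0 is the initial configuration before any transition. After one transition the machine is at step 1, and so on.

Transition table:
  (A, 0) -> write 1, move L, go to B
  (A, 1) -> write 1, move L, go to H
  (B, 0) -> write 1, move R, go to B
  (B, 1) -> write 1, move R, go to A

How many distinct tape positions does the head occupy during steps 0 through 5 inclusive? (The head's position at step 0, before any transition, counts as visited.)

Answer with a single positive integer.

Step 1: in state A at pos 0, read 0 -> (A,0)->write 1,move L,goto B. Now: state=B, head=-1, tape[-2..1]=0010 (head:  ^)
Step 2: in state B at pos -1, read 0 -> (B,0)->write 1,move R,goto B. Now: state=B, head=0, tape[-2..1]=0110 (head:   ^)
Step 3: in state B at pos 0, read 1 -> (B,1)->write 1,move R,goto A. Now: state=A, head=1, tape[-2..2]=01100 (head:    ^)
Step 4: in state A at pos 1, read 0 -> (A,0)->write 1,move L,goto B. Now: state=B, head=0, tape[-2..2]=01110 (head:   ^)
Step 5: in state B at pos 0, read 1 -> (B,1)->write 1,move R,goto A. Now: state=A, head=1, tape[-2..2]=01110 (head:    ^)
Head positions at steps 0..5: starting at 0, distinct positions visited = {-1, 0, 1} -> 3 position(s)

Answer: 3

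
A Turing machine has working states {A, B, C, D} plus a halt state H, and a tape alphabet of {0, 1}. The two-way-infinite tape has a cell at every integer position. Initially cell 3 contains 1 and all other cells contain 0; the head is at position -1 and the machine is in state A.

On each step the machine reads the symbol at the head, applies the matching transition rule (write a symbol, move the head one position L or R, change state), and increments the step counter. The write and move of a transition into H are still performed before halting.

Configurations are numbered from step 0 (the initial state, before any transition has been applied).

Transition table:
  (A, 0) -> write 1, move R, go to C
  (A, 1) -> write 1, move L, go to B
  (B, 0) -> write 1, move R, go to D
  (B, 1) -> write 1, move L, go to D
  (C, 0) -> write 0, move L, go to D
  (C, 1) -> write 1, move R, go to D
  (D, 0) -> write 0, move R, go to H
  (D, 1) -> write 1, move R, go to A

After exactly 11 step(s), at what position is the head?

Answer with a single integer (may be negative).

Answer: 4

Derivation:
Step 1: in state A at pos -1, read 0 -> (A,0)->write 1,move R,goto C. Now: state=C, head=0, tape[-2..4]=0100010 (head:   ^)
Step 2: in state C at pos 0, read 0 -> (C,0)->write 0,move L,goto D. Now: state=D, head=-1, tape[-2..4]=0100010 (head:  ^)
Step 3: in state D at pos -1, read 1 -> (D,1)->write 1,move R,goto A. Now: state=A, head=0, tape[-2..4]=0100010 (head:   ^)
Step 4: in state A at pos 0, read 0 -> (A,0)->write 1,move R,goto C. Now: state=C, head=1, tape[-2..4]=0110010 (head:    ^)
Step 5: in state C at pos 1, read 0 -> (C,0)->write 0,move L,goto D. Now: state=D, head=0, tape[-2..4]=0110010 (head:   ^)
Step 6: in state D at pos 0, read 1 -> (D,1)->write 1,move R,goto A. Now: state=A, head=1, tape[-2..4]=0110010 (head:    ^)
Step 7: in state A at pos 1, read 0 -> (A,0)->write 1,move R,goto C. Now: state=C, head=2, tape[-2..4]=0111010 (head:     ^)
Step 8: in state C at pos 2, read 0 -> (C,0)->write 0,move L,goto D. Now: state=D, head=1, tape[-2..4]=0111010 (head:    ^)
Step 9: in state D at pos 1, read 1 -> (D,1)->write 1,move R,goto A. Now: state=A, head=2, tape[-2..4]=0111010 (head:     ^)
Step 10: in state A at pos 2, read 0 -> (A,0)->write 1,move R,goto C. Now: state=C, head=3, tape[-2..4]=0111110 (head:      ^)
Step 11: in state C at pos 3, read 1 -> (C,1)->write 1,move R,goto D. Now: state=D, head=4, tape[-2..5]=01111100 (head:       ^)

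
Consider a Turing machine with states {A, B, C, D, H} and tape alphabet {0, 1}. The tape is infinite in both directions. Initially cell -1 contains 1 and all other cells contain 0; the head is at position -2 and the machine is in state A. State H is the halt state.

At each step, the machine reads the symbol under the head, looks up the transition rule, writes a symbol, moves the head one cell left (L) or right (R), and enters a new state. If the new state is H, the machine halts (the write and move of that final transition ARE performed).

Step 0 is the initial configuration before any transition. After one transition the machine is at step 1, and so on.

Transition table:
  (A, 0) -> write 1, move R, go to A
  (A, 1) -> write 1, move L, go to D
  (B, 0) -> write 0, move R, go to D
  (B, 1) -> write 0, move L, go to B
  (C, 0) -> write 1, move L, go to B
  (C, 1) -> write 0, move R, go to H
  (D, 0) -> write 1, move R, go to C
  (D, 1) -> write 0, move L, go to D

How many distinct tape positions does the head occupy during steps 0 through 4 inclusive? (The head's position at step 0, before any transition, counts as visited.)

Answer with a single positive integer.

Answer: 3

Derivation:
Step 1: in state A at pos -2, read 0 -> (A,0)->write 1,move R,goto A. Now: state=A, head=-1, tape[-3..0]=0110 (head:   ^)
Step 2: in state A at pos -1, read 1 -> (A,1)->write 1,move L,goto D. Now: state=D, head=-2, tape[-3..0]=0110 (head:  ^)
Step 3: in state D at pos -2, read 1 -> (D,1)->write 0,move L,goto D. Now: state=D, head=-3, tape[-4..0]=00010 (head:  ^)
Step 4: in state D at pos -3, read 0 -> (D,0)->write 1,move R,goto C. Now: state=C, head=-2, tape[-4..0]=01010 (head:   ^)
Head positions at steps 0..4: starting at -2, distinct positions visited = {-3, -2, -1} -> 3 position(s)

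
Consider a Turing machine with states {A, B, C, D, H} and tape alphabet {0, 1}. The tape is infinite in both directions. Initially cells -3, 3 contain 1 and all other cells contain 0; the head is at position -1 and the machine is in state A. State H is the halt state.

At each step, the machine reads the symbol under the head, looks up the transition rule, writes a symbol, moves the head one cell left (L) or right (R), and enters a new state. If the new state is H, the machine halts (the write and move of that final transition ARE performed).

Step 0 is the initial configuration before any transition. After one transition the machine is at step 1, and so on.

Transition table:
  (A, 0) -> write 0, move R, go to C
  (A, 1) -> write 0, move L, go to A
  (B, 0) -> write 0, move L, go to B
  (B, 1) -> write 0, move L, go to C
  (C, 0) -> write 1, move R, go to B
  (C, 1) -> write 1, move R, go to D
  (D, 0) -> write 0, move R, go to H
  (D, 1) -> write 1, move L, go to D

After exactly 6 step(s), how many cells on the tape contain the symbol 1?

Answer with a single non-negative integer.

Step 1: in state A at pos -1, read 0 -> (A,0)->write 0,move R,goto C. Now: state=C, head=0, tape[-4..4]=010000010 (head:     ^)
Step 2: in state C at pos 0, read 0 -> (C,0)->write 1,move R,goto B. Now: state=B, head=1, tape[-4..4]=010010010 (head:      ^)
Step 3: in state B at pos 1, read 0 -> (B,0)->write 0,move L,goto B. Now: state=B, head=0, tape[-4..4]=010010010 (head:     ^)
Step 4: in state B at pos 0, read 1 -> (B,1)->write 0,move L,goto C. Now: state=C, head=-1, tape[-4..4]=010000010 (head:    ^)
Step 5: in state C at pos -1, read 0 -> (C,0)->write 1,move R,goto B. Now: state=B, head=0, tape[-4..4]=010100010 (head:     ^)
Step 6: in state B at pos 0, read 0 -> (B,0)->write 0,move L,goto B. Now: state=B, head=-1, tape[-4..4]=010100010 (head:    ^)
Cells containing 1 after step 6: {-3, -1, 3} -> 3 cell(s)

Answer: 3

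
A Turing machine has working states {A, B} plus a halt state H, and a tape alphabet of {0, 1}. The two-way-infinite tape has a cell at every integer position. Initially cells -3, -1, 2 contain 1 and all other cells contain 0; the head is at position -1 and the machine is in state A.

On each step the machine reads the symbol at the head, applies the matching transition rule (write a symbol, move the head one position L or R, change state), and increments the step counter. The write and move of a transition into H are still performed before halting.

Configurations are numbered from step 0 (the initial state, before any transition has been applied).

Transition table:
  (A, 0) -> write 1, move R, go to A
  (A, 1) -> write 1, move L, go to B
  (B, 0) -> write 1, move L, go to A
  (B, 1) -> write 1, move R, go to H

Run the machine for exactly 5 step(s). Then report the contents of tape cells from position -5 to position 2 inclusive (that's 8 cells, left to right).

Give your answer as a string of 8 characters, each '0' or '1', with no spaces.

Step 1: in state A at pos -1, read 1 -> (A,1)->write 1,move L,goto B. Now: state=B, head=-2, tape[-4..3]=01010010 (head:   ^)
Step 2: in state B at pos -2, read 0 -> (B,0)->write 1,move L,goto A. Now: state=A, head=-3, tape[-4..3]=01110010 (head:  ^)
Step 3: in state A at pos -3, read 1 -> (A,1)->write 1,move L,goto B. Now: state=B, head=-4, tape[-5..3]=001110010 (head:  ^)
Step 4: in state B at pos -4, read 0 -> (B,0)->write 1,move L,goto A. Now: state=A, head=-5, tape[-6..3]=0011110010 (head:  ^)
Step 5: in state A at pos -5, read 0 -> (A,0)->write 1,move R,goto A. Now: state=A, head=-4, tape[-6..3]=0111110010 (head:   ^)

Answer: 11111001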